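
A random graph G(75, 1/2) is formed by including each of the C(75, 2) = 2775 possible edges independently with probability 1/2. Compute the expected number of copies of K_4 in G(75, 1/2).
E[# K_4] = C(75, 4) · (1/2)^C(4, 2) = 1215450 / 2^6 = 607725/32 = 18991.40625

For each 4-subset S of vertices (there are C(75, 4) = 1215450 such S), let X_S = 1 if S induces a K_4 (all C(4, 2) = 6 edges present). Then P(X_S = 1) = (1/2)^6 = 1/64. By linearity of expectation, E[# K_4] = C(75, 4) · (1/2)^6 = 1215450 / 64 = 607725/32 = 18991.40625.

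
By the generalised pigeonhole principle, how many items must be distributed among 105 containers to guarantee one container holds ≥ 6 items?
n = (6 − 1)·105 + 1 = 526

By the generalised pigeonhole principle, to guarantee some box contains ≥ r objects we need more than (r − 1) · k objects total. Threshold: n = (r − 1) · k + 1. With r = 6 and k = 105: n = 5 · 105 + 1 = 525 + 1 = 526. For n = 525 = 5 · 105, we can put exactly 5 objects in every box, avoiding 6 in any single one — so 526 is tight.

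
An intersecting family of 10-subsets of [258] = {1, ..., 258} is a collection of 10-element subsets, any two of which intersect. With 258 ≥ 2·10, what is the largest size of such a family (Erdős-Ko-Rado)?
max |F| = C(257, 9) = 11698174409548000

Erdős-Ko-Rado (1961): when n ≥ 2k, max |F| = C(n−1, k−1). The bound is attained by the star {A : i ∈ A} for any fixed i ∈ [n]. Here C(258−1, 10−1) = C(257, 9) = 11698174409548000.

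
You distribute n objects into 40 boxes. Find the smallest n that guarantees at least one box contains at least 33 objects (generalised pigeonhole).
n = (33 − 1)·40 + 1 = 1281

By the generalised pigeonhole principle, to guarantee some box contains ≥ r objects we need more than (r − 1) · k objects total. Threshold: n = (r − 1) · k + 1. With r = 33 and k = 40: n = 32 · 40 + 1 = 1280 + 1 = 1281. For n = 1280 = 32 · 40, we can put exactly 32 objects in every box, avoiding 33 in any single one — so 1281 is tight.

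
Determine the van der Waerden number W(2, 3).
W(2, 3) = 9

Lower bound: the 2-colouring RRBBRRBB of {1, ..., 8} (R at positions {1, 2, 5, 6}, B at {3, 4, 7, 8}) contains no monochromatic 3-term AP, so W(2, 3) > 8. Upper bound: a case analysis on any 2-colouring of {1, ..., 9} forces such an AP. Hence W(2, 3) = 9.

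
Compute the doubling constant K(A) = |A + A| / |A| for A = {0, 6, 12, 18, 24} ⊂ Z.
K = |A + A| / |A| = 9/5

Enumerate A + A = {a + b : a, b ∈ A}. With |A| = 5, there are |A|^2 = 25 ordered sum pairs; collecting distinct values, A + A = {0, 6, 12, 18, 24, 30, 36, 42, 48}, so |A + A| = 9. Thus K = 9/5. Here |A + A| = 2|A| − 1 = 9, the minimum possible — so K = 9/5 is minimal, which holds iff A is an arithmetic progression.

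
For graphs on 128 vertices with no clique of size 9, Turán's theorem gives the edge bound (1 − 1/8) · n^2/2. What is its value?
Turán density bound = (7/8) · 128^2/2 = 7168

Turán's theorem: ex(n, K_{r+1}) is achieved by the complete r-partite Turán graph T(n, r) with parts as balanced as possible, and is at most (1 − 1/r) · n^2/2. For r = 8, n = 128: the density bound is (7/8) · 16384/2 = 7168. Since 8 ∣ 128, the Turán graph T(128, 8) has parts of equal size 16, and its edge count e(T(128, 8)) = 7168 attains the density bound exactly.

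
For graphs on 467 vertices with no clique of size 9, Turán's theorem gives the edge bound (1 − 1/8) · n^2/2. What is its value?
Turán density bound = (7/8) · 467^2/2 = 1526623/16 ≈ 95413.9375

Turán's theorem: ex(n, K_{r+1}) is achieved by the complete r-partite Turán graph T(n, r) with parts as balanced as possible, and is at most (1 − 1/r) · n^2/2. For r = 8, n = 467: the density bound is (7/8) · 218089/2 = 1526623/16 ≈ 95413.9375. The integer-valued extremum is e(T(467, 8)) = 95413, which is strictly less than the density bound 1526623/16 since 8 ∤ 467 (the parts of T(467, 8) cannot all be equal).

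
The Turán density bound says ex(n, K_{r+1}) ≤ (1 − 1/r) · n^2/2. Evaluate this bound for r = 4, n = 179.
Turán density bound = (3/4) · 179^2/2 = 96123/8 ≈ 12015.375

Turán's theorem: ex(n, K_{r+1}) is achieved by the complete r-partite Turán graph T(n, r) with parts as balanced as possible, and is at most (1 − 1/r) · n^2/2. For r = 4, n = 179: the density bound is (3/4) · 32041/2 = 96123/8 ≈ 12015.375. The integer-valued extremum is e(T(179, 4)) = 12015, which is strictly less than the density bound 96123/8 since 4 ∤ 179 (the parts of T(179, 4) cannot all be equal).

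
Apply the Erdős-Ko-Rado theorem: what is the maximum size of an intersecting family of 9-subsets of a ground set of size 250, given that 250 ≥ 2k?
max |F| = C(249, 8) = 327144870503451

The Erdős-Ko-Rado theorem states: for n ≥ 2k, an intersecting family of k-subsets of an n-element set has size at most C(n − 1, k − 1), with equality for 'star' families {A ⊆ [n] : |A| = k, i ∈ A} (fix an element i). For n = 250, k = 9: C(249, 8) = 327144870503451.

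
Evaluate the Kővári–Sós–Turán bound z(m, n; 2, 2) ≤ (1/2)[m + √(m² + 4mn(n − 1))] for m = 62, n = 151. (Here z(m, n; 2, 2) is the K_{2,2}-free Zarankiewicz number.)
z(62, 151; 2, 2) ≤ (1/2)[62 + √(62² + 4·62·151·150)] = (1/2)[62 + √5621044] = 1216.4371

Kővári–Sós–Turán: let r_1, ..., r_62 be the row sums and z = Σ r_i the total number of 1s. Each pair of columns can share at most one row with both entries 1 (else a 2×2 all-ones block appears), so Σ_i C(r_i, 2) ≤ C(151, 2) = 11325. By convexity Σ_i C(r_i, 2) ≥ 62·C(z/62, 2) = z(z − 62)/(2·62), giving z² − 62z − 62·151·150 ≤ 0 and hence z ≤ (1/2)[62 + √(3844 + 4·1404300)] = (1/2)[62 + √5621044] ≈ (1/2)(62 + 2370.8741) = 1216.4371.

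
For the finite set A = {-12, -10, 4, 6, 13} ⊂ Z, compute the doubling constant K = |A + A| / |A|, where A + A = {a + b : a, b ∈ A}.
K = |A + A| / |A| = 14/5

Enumerate A + A = {a + b : a, b ∈ A}. With |A| = 5, there are |A|^2 = 25 ordered sum pairs; collecting distinct values, A + A = {-24, -22, -20, -8, -6, -4, 1, 3, 8, 10, 12, 17, 19, 26}, so |A + A| = 14. Thus K = 14/5. For comparison, the minimum possible |A + A| over all 5-element sets is 2·5 − 1 = 9 (so min K = 9/5), attained only by arithmetic progressions.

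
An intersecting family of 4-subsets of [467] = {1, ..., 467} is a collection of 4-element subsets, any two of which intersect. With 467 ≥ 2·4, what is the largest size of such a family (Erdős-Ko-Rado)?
max |F| = C(466, 3) = 16757360

Erdős-Ko-Rado (1961): when n ≥ 2k, max |F| = C(n−1, k−1). The bound is attained by the star {A : i ∈ A} for any fixed i ∈ [n]. Here C(467−1, 4−1) = C(466, 3) = 16757360.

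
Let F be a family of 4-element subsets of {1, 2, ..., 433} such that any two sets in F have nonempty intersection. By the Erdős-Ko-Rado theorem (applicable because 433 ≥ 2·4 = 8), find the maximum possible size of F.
max |F| = C(432, 3) = 13343760

The Erdős-Ko-Rado theorem states: for n ≥ 2k, an intersecting family of k-subsets of an n-element set has size at most C(n − 1, k − 1), with equality for 'star' families {A ⊆ [n] : |A| = k, i ∈ A} (fix an element i). For n = 433, k = 4: C(432, 3) = 13343760.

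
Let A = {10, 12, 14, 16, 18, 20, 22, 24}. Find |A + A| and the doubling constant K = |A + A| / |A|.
K = |A + A| / |A| = 15/8

Enumerate A + A = {a + b : a, b ∈ A}. With |A| = 8, there are |A|^2 = 64 ordered sum pairs; collecting distinct values, A + A = {20, 22, 24, 26, 28, 30, 32, 34, 36, 38, 40, 42, 44, 46, 48}, so |A + A| = 15. Thus K = 15/8. Here |A + A| = 2|A| − 1 = 15, the minimum possible — so K = 15/8 is minimal, which holds iff A is an arithmetic progression.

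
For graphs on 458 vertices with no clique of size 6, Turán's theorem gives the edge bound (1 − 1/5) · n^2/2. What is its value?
Turán density bound = (4/5) · 458^2/2 = 419528/5 ≈ 83905.6

Turán's theorem: ex(n, K_{r+1}) is achieved by the complete r-partite Turán graph T(n, r) with parts as balanced as possible, and is at most (1 − 1/r) · n^2/2. For r = 5, n = 458: the density bound is (4/5) · 209764/2 = 419528/5 ≈ 83905.6. The integer-valued extremum is e(T(458, 5)) = 83905, which is strictly less than the density bound 419528/5 since 5 ∤ 458 (the parts of T(458, 5) cannot all be equal).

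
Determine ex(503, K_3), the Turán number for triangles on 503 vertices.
ex(503, K_3) = ⌊503^2/4⌋ = 63252

Mantel (1907): a triangle-free graph on n vertices has at most ⌊n^2/4⌋ edges, with equality for the complete bipartite graph K_{⌊n/2⌋, ⌈n/2⌉}. For n = 503: ⌊503^2/4⌋ = ⌊253009/4⌋ = 63252. The extremal graph is K_{251, 252}, which has 251·252 = 63252 edges.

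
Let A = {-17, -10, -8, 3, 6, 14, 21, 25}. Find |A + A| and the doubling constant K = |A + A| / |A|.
K = |A + A| / |A| = 32/8 = 4

Enumerate A + A = {a + b : a, b ∈ A}. With |A| = 8, there are |A|^2 = 64 ordered sum pairs; collecting distinct values, A + A = {-34, -27, -25, -20, -18, -16, -14, -11, -7, -5, -4, -3, -2, 4, 6, 8, 9, 11, 12, 13, 15, 17, 20, 24, 27, 28, 31, 35, 39, 42, 46, 50}, so |A + A| = 32. Thus K = 32/8 = 4. For comparison, the minimum possible |A + A| over all 8-element sets is 2·8 − 1 = 15 (so min K = 15/8), attained only by arithmetic progressions.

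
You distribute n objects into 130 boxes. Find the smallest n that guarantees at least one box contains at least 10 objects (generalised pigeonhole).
n = (10 − 1)·130 + 1 = 1171

By the generalised pigeonhole principle, to guarantee some box contains ≥ r objects we need more than (r − 1) · k objects total. Threshold: n = (r − 1) · k + 1. With r = 10 and k = 130: n = 9 · 130 + 1 = 1170 + 1 = 1171. For n = 1170 = 9 · 130, we can put exactly 9 objects in every box, avoiding 10 in any single one — so 1171 is tight.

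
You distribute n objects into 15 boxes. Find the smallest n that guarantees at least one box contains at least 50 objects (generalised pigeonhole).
n = (50 − 1)·15 + 1 = 736

By the generalised pigeonhole principle, to guarantee some box contains ≥ r objects we need more than (r − 1) · k objects total. Threshold: n = (r − 1) · k + 1. With r = 50 and k = 15: n = 49 · 15 + 1 = 735 + 1 = 736. For n = 735 = 49 · 15, we can put exactly 49 objects in every box, avoiding 50 in any single one — so 736 is tight.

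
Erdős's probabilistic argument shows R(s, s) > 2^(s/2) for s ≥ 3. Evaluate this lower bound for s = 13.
2^(13/2) = 90.5097; so R(13, 13) > 90.5097

Colour each edge of K_n uniformly at random with red/blue. The expected number of monochromatic K_13 is C(n, 13) · 2 · 2^(−C(13,2)). If C(n, 13) · 2^(1 − C(13,2)) < 1, then with positive probability no monochromatic K_13 exists, so R(13, 13) > n. The standard estimate C(n, 13) ≤ n^13/13! shows this inequality holds whenever n ≤ 2^(13/2) (since 13! · 2^(C(13,2) − 1) > 2^(13^2/2) ≥ n^13). Hence R(13, 13) > 2^(13/2) = 90.5097.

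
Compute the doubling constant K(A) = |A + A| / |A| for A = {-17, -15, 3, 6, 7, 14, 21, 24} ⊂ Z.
K = |A + A| / |A| = 32/8 = 4

Enumerate A + A = {a + b : a, b ∈ A}. With |A| = 8, there are |A|^2 = 64 ordered sum pairs; collecting distinct values, A + A = {-34, -32, -30, -14, -12, -11, -10, -9, -8, -3, -1, 4, 6, 7, 9, 10, 12, 13, 14, 17, 20, 21, 24, 27, 28, 30, 31, 35, 38, 42, 45, 48}, so |A + A| = 32. Thus K = 32/8 = 4. For comparison, the minimum possible |A + A| over all 8-element sets is 2·8 − 1 = 15 (so min K = 15/8), attained only by arithmetic progressions.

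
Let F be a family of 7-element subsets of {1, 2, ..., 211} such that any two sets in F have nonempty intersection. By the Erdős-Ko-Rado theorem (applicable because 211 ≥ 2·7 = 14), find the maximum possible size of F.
max |F| = C(210, 6) = 110837787060

The Erdős-Ko-Rado theorem states: for n ≥ 2k, an intersecting family of k-subsets of an n-element set has size at most C(n − 1, k − 1), with equality for 'star' families {A ⊆ [n] : |A| = k, i ∈ A} (fix an element i). For n = 211, k = 7: C(210, 6) = 110837787060.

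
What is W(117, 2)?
W(117, 2) = 117 + 1 = 118

A 2-term AP is any pair of integers, so a monochromatic 2-AP exists iff some colour is used at least twice. With 117 colours, the colouring i ↦ i on {1, ..., 117} uses each colour once, avoiding any monochromatic pair, so W(117, 2) > 117. For {1, ..., 118}, pigeonhole forces two integers of the same colour, which form a monochromatic 2-AP. Hence W(117, 2) = 118.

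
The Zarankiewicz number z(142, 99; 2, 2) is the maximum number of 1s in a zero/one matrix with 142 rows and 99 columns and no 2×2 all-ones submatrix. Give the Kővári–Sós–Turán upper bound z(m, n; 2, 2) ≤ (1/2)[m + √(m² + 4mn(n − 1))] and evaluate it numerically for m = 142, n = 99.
z(142, 99; 2, 2) ≤ (1/2)[142 + √(142² + 4·142·99·98)] = (1/2)[142 + √5530900] = 1246.8933

Kővári–Sós–Turán: let r_1, ..., r_142 be the row sums and z = Σ r_i the total number of 1s. Each pair of columns can share at most one row with both entries 1 (else a 2×2 all-ones block appears), so Σ_i C(r_i, 2) ≤ C(99, 2) = 4851. By convexity Σ_i C(r_i, 2) ≥ 142·C(z/142, 2) = z(z − 142)/(2·142), giving z² − 142z − 142·99·98 ≤ 0 and hence z ≤ (1/2)[142 + √(20164 + 4·1377684)] = (1/2)[142 + √5530900] ≈ (1/2)(142 + 2351.7866) = 1246.8933.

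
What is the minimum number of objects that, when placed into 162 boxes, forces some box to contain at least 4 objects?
n = (4 − 1)·162 + 1 = 487

By the generalised pigeonhole principle, to guarantee some box contains ≥ r objects we need more than (r − 1) · k objects total. Threshold: n = (r − 1) · k + 1. With r = 4 and k = 162: n = 3 · 162 + 1 = 486 + 1 = 487. For n = 486 = 3 · 162, we can put exactly 3 objects in every box, avoiding 4 in any single one — so 487 is tight.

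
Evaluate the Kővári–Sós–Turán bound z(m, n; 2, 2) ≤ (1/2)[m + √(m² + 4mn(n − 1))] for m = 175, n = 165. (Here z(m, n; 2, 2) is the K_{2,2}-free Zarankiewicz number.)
z(175, 165; 2, 2) ≤ (1/2)[175 + √(175² + 4·175·165·164)] = (1/2)[175 + √18972625] = 2265.3788

Kővári–Sós–Turán: let r_1, ..., r_175 be the row sums and z = Σ r_i the total number of 1s. Each pair of columns can share at most one row with both entries 1 (else a 2×2 all-ones block appears), so Σ_i C(r_i, 2) ≤ C(165, 2) = 13530. By convexity Σ_i C(r_i, 2) ≥ 175·C(z/175, 2) = z(z − 175)/(2·175), giving z² − 175z − 175·165·164 ≤ 0 and hence z ≤ (1/2)[175 + √(30625 + 4·4735500)] = (1/2)[175 + √18972625] ≈ (1/2)(175 + 4355.7577) = 2265.3788.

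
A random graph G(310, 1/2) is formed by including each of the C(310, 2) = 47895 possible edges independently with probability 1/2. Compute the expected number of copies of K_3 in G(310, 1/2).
E[# K_3] = C(310, 3) · (1/2)^C(3, 2) = 4917220 / 2^3 = 1229305/2 = 614652.5

For each 3-subset S of vertices (there are C(310, 3) = 4917220 such S), let X_S = 1 if S induces a K_3 (all C(3, 2) = 3 edges present). Then P(X_S = 1) = (1/2)^3 = 1/8. By linearity of expectation, E[# K_3] = C(310, 3) · (1/2)^3 = 4917220 / 8 = 1229305/2 = 614652.5.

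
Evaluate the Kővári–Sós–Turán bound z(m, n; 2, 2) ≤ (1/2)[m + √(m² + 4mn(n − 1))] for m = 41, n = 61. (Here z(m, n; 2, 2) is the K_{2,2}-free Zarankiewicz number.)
z(41, 61; 2, 2) ≤ (1/2)[41 + √(41² + 4·41·61·60)] = (1/2)[41 + √601921] = 408.4178

Kővári–Sós–Turán: let r_1, ..., r_41 be the row sums and z = Σ r_i the total number of 1s. Each pair of columns can share at most one row with both entries 1 (else a 2×2 all-ones block appears), so Σ_i C(r_i, 2) ≤ C(61, 2) = 1830. By convexity Σ_i C(r_i, 2) ≥ 41·C(z/41, 2) = z(z − 41)/(2·41), giving z² − 41z − 41·61·60 ≤ 0 and hence z ≤ (1/2)[41 + √(1681 + 4·150060)] = (1/2)[41 + √601921] ≈ (1/2)(41 + 775.8357) = 408.4178.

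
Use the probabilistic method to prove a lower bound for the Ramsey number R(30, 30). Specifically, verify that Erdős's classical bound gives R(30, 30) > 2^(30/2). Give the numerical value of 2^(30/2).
2^(30/2) = 32768; so R(30, 30) > 32768

Colour each edge of K_n uniformly at random with red/blue. The expected number of monochromatic K_30 is C(n, 30) · 2 · 2^(−C(30,2)). If C(n, 30) · 2^(1 − C(30,2)) < 1, then with positive probability no monochromatic K_30 exists, so R(30, 30) > n. The standard estimate C(n, 30) ≤ n^30/30! shows this inequality holds whenever n ≤ 2^(30/2) (since 30! · 2^(C(30,2) − 1) > 2^(30^2/2) ≥ n^30). Hence R(30, 30) > 2^(30/2) = 32768.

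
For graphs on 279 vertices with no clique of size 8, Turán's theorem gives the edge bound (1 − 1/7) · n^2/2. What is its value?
Turán density bound = (6/7) · 279^2/2 = 233523/7 ≈ 33360.4286

Turán's theorem: ex(n, K_{r+1}) is achieved by the complete r-partite Turán graph T(n, r) with parts as balanced as possible, and is at most (1 − 1/r) · n^2/2. For r = 7, n = 279: the density bound is (6/7) · 77841/2 = 233523/7 ≈ 33360.4286. The integer-valued extremum is e(T(279, 7)) = 33360, which is strictly less than the density bound 233523/7 since 7 ∤ 279 (the parts of T(279, 7) cannot all be equal).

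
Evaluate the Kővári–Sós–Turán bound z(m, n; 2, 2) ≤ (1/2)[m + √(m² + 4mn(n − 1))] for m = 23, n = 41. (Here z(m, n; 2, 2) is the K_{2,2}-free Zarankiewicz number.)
z(23, 41; 2, 2) ≤ (1/2)[23 + √(23² + 4·23·41·40)] = (1/2)[23 + √151409] = 206.0565

Kővári–Sós–Turán: let r_1, ..., r_23 be the row sums and z = Σ r_i the total number of 1s. Each pair of columns can share at most one row with both entries 1 (else a 2×2 all-ones block appears), so Σ_i C(r_i, 2) ≤ C(41, 2) = 820. By convexity Σ_i C(r_i, 2) ≥ 23·C(z/23, 2) = z(z − 23)/(2·23), giving z² − 23z − 23·41·40 ≤ 0 and hence z ≤ (1/2)[23 + √(529 + 4·37720)] = (1/2)[23 + √151409] ≈ (1/2)(23 + 389.1131) = 206.0565.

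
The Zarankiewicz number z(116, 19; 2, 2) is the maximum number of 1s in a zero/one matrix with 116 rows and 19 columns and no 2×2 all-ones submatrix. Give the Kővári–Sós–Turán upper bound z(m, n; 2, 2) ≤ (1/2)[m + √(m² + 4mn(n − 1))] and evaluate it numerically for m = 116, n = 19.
z(116, 19; 2, 2) ≤ (1/2)[116 + √(116² + 4·116·19·18)] = (1/2)[116 + √172144] = 265.4512

Kővári–Sós–Turán: let r_1, ..., r_116 be the row sums and z = Σ r_i the total number of 1s. Each pair of columns can share at most one row with both entries 1 (else a 2×2 all-ones block appears), so Σ_i C(r_i, 2) ≤ C(19, 2) = 171. By convexity Σ_i C(r_i, 2) ≥ 116·C(z/116, 2) = z(z − 116)/(2·116), giving z² − 116z − 116·19·18 ≤ 0 and hence z ≤ (1/2)[116 + √(13456 + 4·39672)] = (1/2)[116 + √172144] ≈ (1/2)(116 + 414.9024) = 265.4512.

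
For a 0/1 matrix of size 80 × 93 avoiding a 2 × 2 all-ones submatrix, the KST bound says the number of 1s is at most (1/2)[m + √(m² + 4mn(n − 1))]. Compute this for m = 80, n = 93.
z(80, 93; 2, 2) ≤ (1/2)[80 + √(80² + 4·80·93·92)] = (1/2)[80 + √2744320] = 868.2995

Kővári–Sós–Turán: let r_1, ..., r_80 be the row sums and z = Σ r_i the total number of 1s. Each pair of columns can share at most one row with both entries 1 (else a 2×2 all-ones block appears), so Σ_i C(r_i, 2) ≤ C(93, 2) = 4278. By convexity Σ_i C(r_i, 2) ≥ 80·C(z/80, 2) = z(z − 80)/(2·80), giving z² − 80z − 80·93·92 ≤ 0 and hence z ≤ (1/2)[80 + √(6400 + 4·684480)] = (1/2)[80 + √2744320] ≈ (1/2)(80 + 1656.5989) = 868.2995.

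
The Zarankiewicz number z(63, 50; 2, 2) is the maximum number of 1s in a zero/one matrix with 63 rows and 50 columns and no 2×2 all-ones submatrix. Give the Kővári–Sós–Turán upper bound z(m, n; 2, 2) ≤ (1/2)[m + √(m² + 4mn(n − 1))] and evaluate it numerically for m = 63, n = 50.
z(63, 50; 2, 2) ≤ (1/2)[63 + √(63² + 4·63·50·49)] = (1/2)[63 + √621369] = 425.6348

Kővári–Sós–Turán: let r_1, ..., r_63 be the row sums and z = Σ r_i the total number of 1s. Each pair of columns can share at most one row with both entries 1 (else a 2×2 all-ones block appears), so Σ_i C(r_i, 2) ≤ C(50, 2) = 1225. By convexity Σ_i C(r_i, 2) ≥ 63·C(z/63, 2) = z(z − 63)/(2·63), giving z² − 63z − 63·50·49 ≤ 0 and hence z ≤ (1/2)[63 + √(3969 + 4·154350)] = (1/2)[63 + √621369] ≈ (1/2)(63 + 788.2696) = 425.6348.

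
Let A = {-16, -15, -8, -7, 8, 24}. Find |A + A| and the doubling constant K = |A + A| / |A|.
K = |A + A| / |A| = 19/6

Enumerate A + A = {a + b : a, b ∈ A}. With |A| = 6, there are |A|^2 = 36 ordered sum pairs; collecting distinct values, A + A = {-32, -31, -30, -24, -23, -22, -16, -15, -14, -8, -7, 0, 1, 8, 9, 16, 17, 32, 48}, so |A + A| = 19. Thus K = 19/6. For comparison, the minimum possible |A + A| over all 6-element sets is 2·6 − 1 = 11 (so min K = 11/6), attained only by arithmetic progressions.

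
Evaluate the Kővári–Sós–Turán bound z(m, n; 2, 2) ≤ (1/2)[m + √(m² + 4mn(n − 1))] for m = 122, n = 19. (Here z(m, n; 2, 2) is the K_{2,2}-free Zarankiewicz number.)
z(122, 19; 2, 2) ≤ (1/2)[122 + √(122² + 4·122·19·18)] = (1/2)[122 + √181780] = 274.1783

Kővári–Sós–Turán: let r_1, ..., r_122 be the row sums and z = Σ r_i the total number of 1s. Each pair of columns can share at most one row with both entries 1 (else a 2×2 all-ones block appears), so Σ_i C(r_i, 2) ≤ C(19, 2) = 171. By convexity Σ_i C(r_i, 2) ≥ 122·C(z/122, 2) = z(z − 122)/(2·122), giving z² − 122z − 122·19·18 ≤ 0 and hence z ≤ (1/2)[122 + √(14884 + 4·41724)] = (1/2)[122 + √181780] ≈ (1/2)(122 + 426.3567) = 274.1783.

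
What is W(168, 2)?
W(168, 2) = 168 + 1 = 169

A 2-term AP is any pair of integers, so a monochromatic 2-AP exists iff some colour is used at least twice. With 168 colours, the colouring i ↦ i on {1, ..., 168} uses each colour once, avoiding any monochromatic pair, so W(168, 2) > 168. For {1, ..., 169}, pigeonhole forces two integers of the same colour, which form a monochromatic 2-AP. Hence W(168, 2) = 169.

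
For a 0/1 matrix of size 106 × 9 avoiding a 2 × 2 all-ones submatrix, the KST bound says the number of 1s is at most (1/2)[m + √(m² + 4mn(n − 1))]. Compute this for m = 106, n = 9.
z(106, 9; 2, 2) ≤ (1/2)[106 + √(106² + 4·106·9·8)] = (1/2)[106 + √41764] = 155.1812

Kővári–Sós–Turán: let r_1, ..., r_106 be the row sums and z = Σ r_i the total number of 1s. Each pair of columns can share at most one row with both entries 1 (else a 2×2 all-ones block appears), so Σ_i C(r_i, 2) ≤ C(9, 2) = 36. By convexity Σ_i C(r_i, 2) ≥ 106·C(z/106, 2) = z(z − 106)/(2·106), giving z² − 106z − 106·9·8 ≤ 0 and hence z ≤ (1/2)[106 + √(11236 + 4·7632)] = (1/2)[106 + √41764] ≈ (1/2)(106 + 204.3624) = 155.1812.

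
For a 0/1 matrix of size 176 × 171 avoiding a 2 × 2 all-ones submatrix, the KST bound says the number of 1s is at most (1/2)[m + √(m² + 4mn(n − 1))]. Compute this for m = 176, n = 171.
z(176, 171; 2, 2) ≤ (1/2)[176 + √(176² + 4·176·171·170)] = (1/2)[176 + √20496256] = 2351.6395

Kővári–Sós–Turán: let r_1, ..., r_176 be the row sums and z = Σ r_i the total number of 1s. Each pair of columns can share at most one row with both entries 1 (else a 2×2 all-ones block appears), so Σ_i C(r_i, 2) ≤ C(171, 2) = 14535. By convexity Σ_i C(r_i, 2) ≥ 176·C(z/176, 2) = z(z − 176)/(2·176), giving z² − 176z − 176·171·170 ≤ 0 and hence z ≤ (1/2)[176 + √(30976 + 4·5116320)] = (1/2)[176 + √20496256] ≈ (1/2)(176 + 4527.2791) = 2351.6395.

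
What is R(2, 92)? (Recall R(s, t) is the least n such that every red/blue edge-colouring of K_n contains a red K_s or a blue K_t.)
R(2, 92) = 92

R(2, k) = k for all k ≥ 2: in a 2-colouring of K_k, either some edge is red (a red K_2) or all edges are blue (a blue K_k). And K_{91} coloured all-blue has no blue K_92, so R(2, 92) > 91. Hence R(2, 92) = 92.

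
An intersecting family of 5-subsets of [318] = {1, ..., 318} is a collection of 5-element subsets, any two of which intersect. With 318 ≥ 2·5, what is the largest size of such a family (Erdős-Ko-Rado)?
max |F| = C(317, 4) = 412833855

Erdős-Ko-Rado (1961): when n ≥ 2k, max |F| = C(n−1, k−1). The bound is attained by the star {A : i ∈ A} for any fixed i ∈ [n]. Here C(318−1, 5−1) = C(317, 4) = 412833855.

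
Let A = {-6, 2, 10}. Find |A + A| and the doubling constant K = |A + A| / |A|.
K = |A + A| / |A| = 5/3

Enumerate A + A = {a + b : a, b ∈ A}. With |A| = 3, there are |A|^2 = 9 ordered sum pairs; collecting distinct values, A + A = {-12, -4, 4, 12, 20}, so |A + A| = 5. Thus K = 5/3. Here |A + A| = 2|A| − 1 = 5, the minimum possible — so K = 5/3 is minimal, which holds iff A is an arithmetic progression.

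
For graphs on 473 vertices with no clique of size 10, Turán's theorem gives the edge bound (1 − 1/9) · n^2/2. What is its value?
Turán density bound = (8/9) · 473^2/2 = 894916/9 ≈ 99435.1111

Turán's theorem: ex(n, K_{r+1}) is achieved by the complete r-partite Turán graph T(n, r) with parts as balanced as possible, and is at most (1 − 1/r) · n^2/2. For r = 9, n = 473: the density bound is (8/9) · 223729/2 = 894916/9 ≈ 99435.1111. The integer-valued extremum is e(T(473, 9)) = 99434, which is strictly less than the density bound 894916/9 since 9 ∤ 473 (the parts of T(473, 9) cannot all be equal).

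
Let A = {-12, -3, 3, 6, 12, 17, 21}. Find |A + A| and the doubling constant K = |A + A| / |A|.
K = |A + A| / |A| = 22/7

Enumerate A + A = {a + b : a, b ∈ A}. With |A| = 7, there are |A|^2 = 49 ordered sum pairs; collecting distinct values, A + A = {-24, -15, -9, -6, 0, 3, 5, 6, 9, 12, 14, 15, 18, 20, 23, 24, 27, 29, 33, 34, 38, 42}, so |A + A| = 22. Thus K = 22/7. For comparison, the minimum possible |A + A| over all 7-element sets is 2·7 − 1 = 13 (so min K = 13/7), attained only by arithmetic progressions.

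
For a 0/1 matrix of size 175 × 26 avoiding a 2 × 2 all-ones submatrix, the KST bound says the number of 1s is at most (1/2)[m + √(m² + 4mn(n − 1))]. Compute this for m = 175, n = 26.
z(175, 26; 2, 2) ≤ (1/2)[175 + √(175² + 4·175·26·25)] = (1/2)[175 + √485625] = 435.934

Kővári–Sós–Turán: let r_1, ..., r_175 be the row sums and z = Σ r_i the total number of 1s. Each pair of columns can share at most one row with both entries 1 (else a 2×2 all-ones block appears), so Σ_i C(r_i, 2) ≤ C(26, 2) = 325. By convexity Σ_i C(r_i, 2) ≥ 175·C(z/175, 2) = z(z − 175)/(2·175), giving z² − 175z − 175·26·25 ≤ 0 and hence z ≤ (1/2)[175 + √(30625 + 4·113750)] = (1/2)[175 + √485625] ≈ (1/2)(175 + 696.868) = 435.934.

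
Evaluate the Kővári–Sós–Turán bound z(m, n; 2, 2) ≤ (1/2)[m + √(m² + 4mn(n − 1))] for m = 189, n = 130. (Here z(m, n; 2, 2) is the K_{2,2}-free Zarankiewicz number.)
z(189, 130; 2, 2) ≤ (1/2)[189 + √(189² + 4·189·130·129)] = (1/2)[189 + √12713841] = 1877.3237

Kővári–Sós–Turán: let r_1, ..., r_189 be the row sums and z = Σ r_i the total number of 1s. Each pair of columns can share at most one row with both entries 1 (else a 2×2 all-ones block appears), so Σ_i C(r_i, 2) ≤ C(130, 2) = 8385. By convexity Σ_i C(r_i, 2) ≥ 189·C(z/189, 2) = z(z − 189)/(2·189), giving z² − 189z − 189·130·129 ≤ 0 and hence z ≤ (1/2)[189 + √(35721 + 4·3169530)] = (1/2)[189 + √12713841] ≈ (1/2)(189 + 3565.6473) = 1877.3237.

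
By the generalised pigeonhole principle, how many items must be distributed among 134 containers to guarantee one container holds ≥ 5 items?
n = (5 − 1)·134 + 1 = 537

By the generalised pigeonhole principle, to guarantee some box contains ≥ r objects we need more than (r − 1) · k objects total. Threshold: n = (r − 1) · k + 1. With r = 5 and k = 134: n = 4 · 134 + 1 = 536 + 1 = 537. For n = 536 = 4 · 134, we can put exactly 4 objects in every box, avoiding 5 in any single one — so 537 is tight.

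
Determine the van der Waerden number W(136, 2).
W(136, 2) = 136 + 1 = 137

A 2-term AP is any pair of integers, so a monochromatic 2-AP exists iff some colour is used at least twice. With 136 colours, the colouring i ↦ i on {1, ..., 136} uses each colour once, avoiding any monochromatic pair, so W(136, 2) > 136. For {1, ..., 137}, pigeonhole forces two integers of the same colour, which form a monochromatic 2-AP. Hence W(136, 2) = 137.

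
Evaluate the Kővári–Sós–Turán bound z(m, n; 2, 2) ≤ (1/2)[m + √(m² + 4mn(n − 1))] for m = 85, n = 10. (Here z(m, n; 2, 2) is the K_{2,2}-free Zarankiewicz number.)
z(85, 10; 2, 2) ≤ (1/2)[85 + √(85² + 4·85·10·9)] = (1/2)[85 + √37825] = 139.7433

Kővári–Sós–Turán: let r_1, ..., r_85 be the row sums and z = Σ r_i the total number of 1s. Each pair of columns can share at most one row with both entries 1 (else a 2×2 all-ones block appears), so Σ_i C(r_i, 2) ≤ C(10, 2) = 45. By convexity Σ_i C(r_i, 2) ≥ 85·C(z/85, 2) = z(z − 85)/(2·85), giving z² − 85z − 85·10·9 ≤ 0 and hence z ≤ (1/2)[85 + √(7225 + 4·7650)] = (1/2)[85 + √37825] ≈ (1/2)(85 + 194.4865) = 139.7433.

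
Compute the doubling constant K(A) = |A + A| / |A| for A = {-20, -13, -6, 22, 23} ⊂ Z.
K = |A + A| / |A| = 14/5

Enumerate A + A = {a + b : a, b ∈ A}. With |A| = 5, there are |A|^2 = 25 ordered sum pairs; collecting distinct values, A + A = {-40, -33, -26, -19, -12, 2, 3, 9, 10, 16, 17, 44, 45, 46}, so |A + A| = 14. Thus K = 14/5. For comparison, the minimum possible |A + A| over all 5-element sets is 2·5 − 1 = 9 (so min K = 9/5), attained only by arithmetic progressions.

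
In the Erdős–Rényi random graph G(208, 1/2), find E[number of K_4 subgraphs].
E[# K_4] = C(208, 4) · (1/2)^C(4, 2) = 75760620 / 2^6 = 18940155/16 = 1183759.6875

For each 4-subset S of vertices (there are C(208, 4) = 75760620 such S), let X_S = 1 if S induces a K_4 (all C(4, 2) = 6 edges present). Then P(X_S = 1) = (1/2)^6 = 1/64. By linearity of expectation, E[# K_4] = C(208, 4) · (1/2)^6 = 75760620 / 64 = 18940155/16 = 1183759.6875.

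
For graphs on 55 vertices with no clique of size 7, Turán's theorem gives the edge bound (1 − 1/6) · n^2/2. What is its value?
Turán density bound = (5/6) · 55^2/2 = 15125/12 ≈ 1260.4167

Turán's theorem: ex(n, K_{r+1}) is achieved by the complete r-partite Turán graph T(n, r) with parts as balanced as possible, and is at most (1 − 1/r) · n^2/2. For r = 6, n = 55: the density bound is (5/6) · 3025/2 = 15125/12 ≈ 1260.4167. The integer-valued extremum is e(T(55, 6)) = 1260, which is strictly less than the density bound 15125/12 since 6 ∤ 55 (the parts of T(55, 6) cannot all be equal).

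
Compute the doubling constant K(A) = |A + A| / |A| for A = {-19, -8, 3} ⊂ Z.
K = |A + A| / |A| = 5/3

Enumerate A + A = {a + b : a, b ∈ A}. With |A| = 3, there are |A|^2 = 9 ordered sum pairs; collecting distinct values, A + A = {-38, -27, -16, -5, 6}, so |A + A| = 5. Thus K = 5/3. Here |A + A| = 2|A| − 1 = 5, the minimum possible — so K = 5/3 is minimal, which holds iff A is an arithmetic progression.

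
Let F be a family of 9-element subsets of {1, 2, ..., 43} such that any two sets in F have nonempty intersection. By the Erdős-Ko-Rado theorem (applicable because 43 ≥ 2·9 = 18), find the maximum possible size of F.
max |F| = C(42, 8) = 118030185

The Erdős-Ko-Rado theorem states: for n ≥ 2k, an intersecting family of k-subsets of an n-element set has size at most C(n − 1, k − 1), with equality for 'star' families {A ⊆ [n] : |A| = k, i ∈ A} (fix an element i). For n = 43, k = 9: C(42, 8) = 118030185.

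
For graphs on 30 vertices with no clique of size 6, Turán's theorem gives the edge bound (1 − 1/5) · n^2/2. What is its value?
Turán density bound = (4/5) · 30^2/2 = 360

Turán's theorem: ex(n, K_{r+1}) is achieved by the complete r-partite Turán graph T(n, r) with parts as balanced as possible, and is at most (1 − 1/r) · n^2/2. For r = 5, n = 30: the density bound is (4/5) · 900/2 = 360. Since 5 ∣ 30, the Turán graph T(30, 5) has parts of equal size 6, and its edge count e(T(30, 5)) = 360 attains the density bound exactly.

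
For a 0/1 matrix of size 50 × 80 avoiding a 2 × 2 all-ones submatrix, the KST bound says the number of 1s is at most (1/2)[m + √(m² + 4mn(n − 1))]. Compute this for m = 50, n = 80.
z(50, 80; 2, 2) ≤ (1/2)[50 + √(50² + 4·50·80·79)] = (1/2)[50 + √1266500] = 587.6944

Kővári–Sós–Turán: let r_1, ..., r_50 be the row sums and z = Σ r_i the total number of 1s. Each pair of columns can share at most one row with both entries 1 (else a 2×2 all-ones block appears), so Σ_i C(r_i, 2) ≤ C(80, 2) = 3160. By convexity Σ_i C(r_i, 2) ≥ 50·C(z/50, 2) = z(z − 50)/(2·50), giving z² − 50z − 50·80·79 ≤ 0 and hence z ≤ (1/2)[50 + √(2500 + 4·316000)] = (1/2)[50 + √1266500] ≈ (1/2)(50 + 1125.3888) = 587.6944.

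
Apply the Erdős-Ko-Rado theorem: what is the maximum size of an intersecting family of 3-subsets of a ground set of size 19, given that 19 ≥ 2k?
max |F| = C(18, 2) = 153

Erdős-Ko-Rado (1961): when n ≥ 2k, max |F| = C(n−1, k−1). The bound is attained by the star {A : i ∈ A} for any fixed i ∈ [n]. Here C(19−1, 3−1) = C(18, 2) = 153.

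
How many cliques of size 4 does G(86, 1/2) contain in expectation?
E[# K_4] = C(86, 4) · (1/2)^C(4, 2) = 2123555 / 2^6 = 33180.546875

For each 4-subset S of vertices (there are C(86, 4) = 2123555 such S), let X_S = 1 if S induces a K_4 (all C(4, 2) = 6 edges present). Then P(X_S = 1) = (1/2)^6 = 1/64. By linearity of expectation, E[# K_4] = C(86, 4) · (1/2)^6 = 2123555 / 64 = 33180.546875.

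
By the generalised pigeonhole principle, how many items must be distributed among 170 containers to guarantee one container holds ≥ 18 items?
n = (18 − 1)·170 + 1 = 2891

By the generalised pigeonhole principle, to guarantee some box contains ≥ r objects we need more than (r − 1) · k objects total. Threshold: n = (r − 1) · k + 1. With r = 18 and k = 170: n = 17 · 170 + 1 = 2890 + 1 = 2891. For n = 2890 = 17 · 170, we can put exactly 17 objects in every box, avoiding 18 in any single one — so 2891 is tight.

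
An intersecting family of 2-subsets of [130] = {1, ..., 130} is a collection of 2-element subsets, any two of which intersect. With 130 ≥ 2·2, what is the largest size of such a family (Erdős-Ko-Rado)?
max |F| = C(129, 1) = 129

Erdős-Ko-Rado (1961): when n ≥ 2k, max |F| = C(n−1, k−1). The bound is attained by the star {A : i ∈ A} for any fixed i ∈ [n]. Here C(130−1, 2−1) = C(129, 1) = 129.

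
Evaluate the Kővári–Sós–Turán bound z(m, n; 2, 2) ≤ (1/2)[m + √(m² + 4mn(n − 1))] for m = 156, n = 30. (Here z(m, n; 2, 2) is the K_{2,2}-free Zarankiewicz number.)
z(156, 30; 2, 2) ≤ (1/2)[156 + √(156² + 4·156·30·29)] = (1/2)[156 + √567216] = 454.5687

Kővári–Sós–Turán: let r_1, ..., r_156 be the row sums and z = Σ r_i the total number of 1s. Each pair of columns can share at most one row with both entries 1 (else a 2×2 all-ones block appears), so Σ_i C(r_i, 2) ≤ C(30, 2) = 435. By convexity Σ_i C(r_i, 2) ≥ 156·C(z/156, 2) = z(z − 156)/(2·156), giving z² − 156z − 156·30·29 ≤ 0 and hence z ≤ (1/2)[156 + √(24336 + 4·135720)] = (1/2)[156 + √567216] ≈ (1/2)(156 + 753.1374) = 454.5687.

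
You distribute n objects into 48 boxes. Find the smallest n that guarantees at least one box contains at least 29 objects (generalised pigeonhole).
n = (29 − 1)·48 + 1 = 1345

By the generalised pigeonhole principle, to guarantee some box contains ≥ r objects we need more than (r − 1) · k objects total. Threshold: n = (r − 1) · k + 1. With r = 29 and k = 48: n = 28 · 48 + 1 = 1344 + 1 = 1345. For n = 1344 = 28 · 48, we can put exactly 28 objects in every box, avoiding 29 in any single one — so 1345 is tight.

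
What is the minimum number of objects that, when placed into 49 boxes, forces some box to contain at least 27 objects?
n = (27 − 1)·49 + 1 = 1275

By the generalised pigeonhole principle, to guarantee some box contains ≥ r objects we need more than (r − 1) · k objects total. Threshold: n = (r − 1) · k + 1. With r = 27 and k = 49: n = 26 · 49 + 1 = 1274 + 1 = 1275. For n = 1274 = 26 · 49, we can put exactly 26 objects in every box, avoiding 27 in any single one — so 1275 is tight.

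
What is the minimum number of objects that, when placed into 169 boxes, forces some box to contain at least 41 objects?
n = (41 − 1)·169 + 1 = 6761

By the generalised pigeonhole principle, to guarantee some box contains ≥ r objects we need more than (r − 1) · k objects total. Threshold: n = (r − 1) · k + 1. With r = 41 and k = 169: n = 40 · 169 + 1 = 6760 + 1 = 6761. For n = 6760 = 40 · 169, we can put exactly 40 objects in every box, avoiding 41 in any single one — so 6761 is tight.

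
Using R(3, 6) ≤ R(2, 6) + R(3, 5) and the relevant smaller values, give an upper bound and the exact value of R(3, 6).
R(3, 6) ≤ R(2, 6) + R(3, 5) = 6 + 14 = 20; exact value R(3, 6) = 18.

The Erdős–Szekeres recurrence R(r, s) ≤ R(r−1, s) + R(r, s−1) applied to (r, s) = (3, 6) gives
  R(3, 6) ≤ R(2, 6) + R(3, 5) = 6 + 14 = 20.
(Recall R(2, k) = k and R is symmetric.) The recurrence is not tight here (it gives 20, but the exact value is R(3, 6) = 18); the tight upper bound requires a sharper argument than the simple recurrence, combined with a lower-bound construction on K_{17}.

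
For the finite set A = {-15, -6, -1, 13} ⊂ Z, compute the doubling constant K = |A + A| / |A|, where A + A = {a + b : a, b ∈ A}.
K = |A + A| / |A| = 9/4

Enumerate A + A = {a + b : a, b ∈ A}. With |A| = 4, there are |A|^2 = 16 ordered sum pairs; collecting distinct values, A + A = {-30, -21, -16, -12, -7, -2, 7, 12, 26}, so |A + A| = 9. Thus K = 9/4. For comparison, the minimum possible |A + A| over all 4-element sets is 2·4 − 1 = 7 (so min K = 7/4), attained only by arithmetic progressions.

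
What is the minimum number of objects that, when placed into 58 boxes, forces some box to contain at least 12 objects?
n = (12 − 1)·58 + 1 = 639

By the generalised pigeonhole principle, to guarantee some box contains ≥ r objects we need more than (r − 1) · k objects total. Threshold: n = (r − 1) · k + 1. With r = 12 and k = 58: n = 11 · 58 + 1 = 638 + 1 = 639. For n = 638 = 11 · 58, we can put exactly 11 objects in every box, avoiding 12 in any single one — so 639 is tight.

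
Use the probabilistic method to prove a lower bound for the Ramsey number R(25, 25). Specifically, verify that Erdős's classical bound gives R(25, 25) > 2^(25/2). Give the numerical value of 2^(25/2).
2^(25/2) = 5792.6188; so R(25, 25) > 5792.6188

Colour each edge of K_n uniformly at random with red/blue. The expected number of monochromatic K_25 is C(n, 25) · 2 · 2^(−C(25,2)). If C(n, 25) · 2^(1 − C(25,2)) < 1, then with positive probability no monochromatic K_25 exists, so R(25, 25) > n. The standard estimate C(n, 25) ≤ n^25/25! shows this inequality holds whenever n ≤ 2^(25/2) (since 25! · 2^(C(25,2) − 1) > 2^(25^2/2) ≥ n^25). Hence R(25, 25) > 2^(25/2) = 5792.6188.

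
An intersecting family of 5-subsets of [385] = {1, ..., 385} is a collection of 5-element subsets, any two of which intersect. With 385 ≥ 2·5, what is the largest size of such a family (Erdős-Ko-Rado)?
max |F| = C(384, 4) = 891881376

The Erdős-Ko-Rado theorem states: for n ≥ 2k, an intersecting family of k-subsets of an n-element set has size at most C(n − 1, k − 1), with equality for 'star' families {A ⊆ [n] : |A| = k, i ∈ A} (fix an element i). For n = 385, k = 5: C(384, 4) = 891881376.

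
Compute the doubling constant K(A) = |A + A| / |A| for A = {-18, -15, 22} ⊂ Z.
K = |A + A| / |A| = 6/3 = 2

Enumerate A + A = {a + b : a, b ∈ A}. With |A| = 3, there are |A|^2 = 9 ordered sum pairs; collecting distinct values, A + A = {-36, -33, -30, 4, 7, 44}, so |A + A| = 6. Thus K = 6/3 = 2. For comparison, the minimum possible |A + A| over all 3-element sets is 2·3 − 1 = 5 (so min K = 5/3), attained only by arithmetic progressions.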